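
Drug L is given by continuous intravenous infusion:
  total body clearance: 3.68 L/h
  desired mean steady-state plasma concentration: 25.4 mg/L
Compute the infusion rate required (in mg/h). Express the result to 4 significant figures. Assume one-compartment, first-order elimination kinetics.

93.47 mg/h

At steady state, infusion rate R₀ = Css × CL = 25.4 × 3.680 = 93.47 mg/h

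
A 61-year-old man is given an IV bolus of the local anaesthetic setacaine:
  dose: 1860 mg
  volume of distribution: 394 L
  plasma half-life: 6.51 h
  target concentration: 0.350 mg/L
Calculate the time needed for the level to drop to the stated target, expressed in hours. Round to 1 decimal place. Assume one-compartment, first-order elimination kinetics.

24.4 h

C₀ = Dose / Vd = 1860 / 394 = 4.721 mg/L
k = ln2 / t½ = 0.693147 / 6.51 = 0.1065 h⁻¹
t = ln(C₀ / C) / k = ln(4.721 / 0.350) / 0.1065
  = ln(13.49) / 0.1065 = 2.602 / 0.1065 = 24.43 h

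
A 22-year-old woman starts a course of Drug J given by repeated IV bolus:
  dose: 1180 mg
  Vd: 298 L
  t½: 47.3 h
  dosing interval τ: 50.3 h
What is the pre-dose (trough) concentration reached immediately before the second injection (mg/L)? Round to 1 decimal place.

1.9 mg/L

C₀ per dose = Dose / Vd = 1180 / 298 = 3.960 mg/L
k = ln2 / t½ = 0.693147 / 47.3 = 0.01465 h⁻¹
Fraction remaining after one interval: r = e^(−kτ) = e^(−0.01465 × 50.3) = 0.4786
Before dose 2, 1 dose has been given (aged 1τ).
C_trough = C₀ × r = 3.960 × 0.4786 = 1.895 mg/L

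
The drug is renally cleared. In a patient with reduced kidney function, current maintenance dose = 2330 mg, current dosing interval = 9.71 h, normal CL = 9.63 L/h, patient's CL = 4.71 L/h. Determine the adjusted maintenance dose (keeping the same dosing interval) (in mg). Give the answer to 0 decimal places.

1140 mg

To keep the same average steady-state level, dosing rate must scale with clearance.
CL ratio = 4.71 / 9.63 = 0.4891
New dose (same interval) = 2330 × 0.4891 = 1140 mg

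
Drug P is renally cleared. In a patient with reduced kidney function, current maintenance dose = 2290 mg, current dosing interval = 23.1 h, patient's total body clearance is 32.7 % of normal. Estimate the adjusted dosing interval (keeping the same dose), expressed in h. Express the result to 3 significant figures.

To keep the same average steady-state level, dosing rate must scale with clearance.
CL ratio = 32.7 / 100 = 0.3270
New interval (same dose) = 23.1 / 0.3270 = 70.64 h

70.6 h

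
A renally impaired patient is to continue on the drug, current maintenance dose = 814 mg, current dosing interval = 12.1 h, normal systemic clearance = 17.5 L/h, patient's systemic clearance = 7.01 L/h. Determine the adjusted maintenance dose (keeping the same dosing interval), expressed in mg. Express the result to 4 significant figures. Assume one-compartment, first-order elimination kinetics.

To keep the same average steady-state level, dosing rate must scale with clearance.
CL ratio = 7.01 / 17.5 = 0.4006
New dose (same interval) = 814 × 0.4006 = 326.1 mg

326.1 mg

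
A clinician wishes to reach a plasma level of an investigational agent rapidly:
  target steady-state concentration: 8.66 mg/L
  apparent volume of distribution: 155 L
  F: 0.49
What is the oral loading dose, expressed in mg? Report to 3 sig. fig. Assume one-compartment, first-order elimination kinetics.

2740 mg

LD = Css × Vd / F = 8.66 × 155 / 0.49 = 2739 mg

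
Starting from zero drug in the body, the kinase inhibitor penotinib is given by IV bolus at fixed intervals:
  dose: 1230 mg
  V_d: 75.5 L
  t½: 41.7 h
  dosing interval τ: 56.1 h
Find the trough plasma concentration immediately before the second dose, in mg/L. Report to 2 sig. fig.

6.4 mg/L

C₀ per dose = Dose / Vd = 1230 / 75.5 = 16.29 mg/L
k = ln2 / t½ = 0.693147 / 41.7 = 0.01662 h⁻¹
Fraction remaining after one interval: r = e^(−kτ) = e^(−0.01662 × 56.1) = 0.3936
Before dose 2, 1 dose has been given (aged 1τ).
C_trough = C₀ × r = 16.29 × 0.3936 = 6.412 mg/L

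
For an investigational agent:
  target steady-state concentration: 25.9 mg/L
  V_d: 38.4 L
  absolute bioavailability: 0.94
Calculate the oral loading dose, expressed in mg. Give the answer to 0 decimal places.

1058 mg

LD = Css × Vd / F = 25.9 × 38.4 / 0.94 = 1058 mg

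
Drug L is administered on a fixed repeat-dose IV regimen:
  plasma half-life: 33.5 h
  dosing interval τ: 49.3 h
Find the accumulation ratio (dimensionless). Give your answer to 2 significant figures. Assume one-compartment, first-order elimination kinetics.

1.6

k = ln2 / t½ = 0.693147 / 33.5 = 0.02069 h⁻¹
e^(−kτ) = e^(−0.02069 × 49.3) = 0.3606
Accumulation ratio R = 1 / (1 − e^(−kτ)) = 1 / (1 − 0.3606) = 1.564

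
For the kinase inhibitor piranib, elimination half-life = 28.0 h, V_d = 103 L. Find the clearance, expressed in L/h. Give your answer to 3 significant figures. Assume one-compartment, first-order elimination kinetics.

2.55 L/h

k = ln2 / t½ = 0.693147 / 28.0 = 0.02476 h⁻¹
CL = k × Vd = 0.02476 × 103 = 2.550 L/h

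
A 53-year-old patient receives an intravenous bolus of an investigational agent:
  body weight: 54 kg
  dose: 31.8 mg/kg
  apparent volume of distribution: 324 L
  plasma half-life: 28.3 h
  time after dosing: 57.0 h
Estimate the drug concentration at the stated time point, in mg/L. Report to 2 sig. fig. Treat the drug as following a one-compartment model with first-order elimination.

Total dose = 31.8 × 54 = 1717 mg
C₀ = Dose / Vd = 1717 / 324 = 5.299 mg/L
k = ln2 / t½ = 0.693147 / 28.3 = 0.02449 h⁻¹
C = C₀ · e^(−k·t) = 5.299 × e^(−0.02449 × 57.0)
  = 5.299 × 0.2476 = 1.312 mg/L

1.3 mg/L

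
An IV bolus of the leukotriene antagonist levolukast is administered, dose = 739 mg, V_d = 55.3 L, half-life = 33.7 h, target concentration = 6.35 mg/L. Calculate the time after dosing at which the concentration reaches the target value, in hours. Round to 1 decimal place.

36.2 h

C₀ = Dose / Vd = 739.0 / 55.3 = 13.36 mg/L
k = ln2 / t½ = 0.693147 / 33.7 = 0.02057 h⁻¹
t = ln(C₀ / C) / k = ln(13.36 / 6.35) / 0.02057
  = ln(2.104) / 0.02057 = 0.7438 / 0.02057 = 36.16 h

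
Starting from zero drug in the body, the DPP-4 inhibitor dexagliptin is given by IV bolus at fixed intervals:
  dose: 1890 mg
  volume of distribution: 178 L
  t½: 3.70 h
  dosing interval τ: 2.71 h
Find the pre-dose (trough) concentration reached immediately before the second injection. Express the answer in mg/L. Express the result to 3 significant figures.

C₀ per dose = Dose / Vd = 1890 / 178 = 10.62 mg/L
k = ln2 / t½ = 0.693147 / 3.70 = 0.1873 h⁻¹
Fraction remaining after one interval: r = e^(−kτ) = e^(−0.1873 × 2.71) = 0.6019
Before dose 2, 1 dose has been given (aged 1τ).
C_trough = C₀ × r = 10.62 × 0.6019 = 6.392 mg/L

6.39 mg/L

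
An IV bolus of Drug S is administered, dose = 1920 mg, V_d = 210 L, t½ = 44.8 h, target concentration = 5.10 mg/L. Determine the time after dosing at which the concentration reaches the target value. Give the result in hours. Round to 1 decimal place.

C₀ = Dose / Vd = 1920 / 210 = 9.143 mg/L
k = ln2 / t½ = 0.693147 / 44.8 = 0.01547 h⁻¹
t = ln(C₀ / C) / k = ln(9.143 / 5.10) / 0.01547
  = ln(1.793) / 0.01547 = 0.5839 / 0.01547 = 37.74 h

37.7 h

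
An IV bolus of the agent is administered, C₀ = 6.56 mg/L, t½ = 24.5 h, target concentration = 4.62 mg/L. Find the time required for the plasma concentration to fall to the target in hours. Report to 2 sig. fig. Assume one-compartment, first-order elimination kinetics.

12 h

k = ln2 / t½ = 0.693147 / 24.5 = 0.02829 h⁻¹
t = ln(C₀ / C) / k = ln(6.560 / 4.62) / 0.02829
  = ln(1.420) / 0.02829 = 0.3507 / 0.02829 = 12.40 h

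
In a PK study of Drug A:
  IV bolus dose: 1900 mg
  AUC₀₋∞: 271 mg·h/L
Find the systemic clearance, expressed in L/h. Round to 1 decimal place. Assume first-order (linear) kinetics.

7.0 L/h

CL = Dose / AUC = 1900 / 271 = 7.011 L/h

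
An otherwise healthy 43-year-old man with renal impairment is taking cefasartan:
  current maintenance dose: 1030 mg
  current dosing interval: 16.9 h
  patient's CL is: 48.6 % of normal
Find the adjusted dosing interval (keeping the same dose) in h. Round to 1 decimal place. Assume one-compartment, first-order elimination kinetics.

To keep the same average steady-state level, dosing rate must scale with clearance.
CL ratio = 48.6 / 100 = 0.4860
New interval (same dose) = 16.9 / 0.4860 = 34.77 h

34.8 h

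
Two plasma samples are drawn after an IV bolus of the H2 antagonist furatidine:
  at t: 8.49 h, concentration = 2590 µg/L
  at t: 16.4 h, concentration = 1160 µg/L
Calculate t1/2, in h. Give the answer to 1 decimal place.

k = ln(C₁/C₂) / (t₂ − t₁) = ln(2590/1160) / (16.4 − 8.49)
  = 0.8032 / 7.910 = 0.1015 h⁻¹
t½ = ln2 / k = 0.693147 / 0.1015 = 6.829 h

6.8 h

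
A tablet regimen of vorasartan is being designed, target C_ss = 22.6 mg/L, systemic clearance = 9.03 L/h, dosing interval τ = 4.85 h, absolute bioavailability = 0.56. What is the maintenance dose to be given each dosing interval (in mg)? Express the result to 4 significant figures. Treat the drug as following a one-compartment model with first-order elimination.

1767 mg

At steady state, F × (Dose/τ) = Css × CL.
Dose = Css × CL × τ / F = 22.6 × 9.030 × 4.85 / 0.56 = 1767 mg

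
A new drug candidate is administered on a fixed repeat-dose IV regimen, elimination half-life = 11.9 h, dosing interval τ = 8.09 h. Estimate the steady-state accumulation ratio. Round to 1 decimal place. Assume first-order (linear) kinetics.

2.7

k = ln2 / t½ = 0.693147 / 11.9 = 0.05825 h⁻¹
e^(−kτ) = e^(−0.05825 × 8.09) = 0.6242
Accumulation ratio R = 1 / (1 − e^(−kτ)) = 1 / (1 − 0.6242) = 2.661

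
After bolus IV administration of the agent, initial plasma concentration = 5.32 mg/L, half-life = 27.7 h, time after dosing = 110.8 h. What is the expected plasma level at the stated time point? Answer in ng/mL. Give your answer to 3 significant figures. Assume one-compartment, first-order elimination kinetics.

k = ln2 / t½ = 0.693147 / 27.7 = 0.02502 h⁻¹
t / t½ = 110.8 / 27.7 = 4 half-lives
C = C₀ × (1/2)^4 = 5.320 × 0.06250 = 0.3325 mg/L
Convert: 0.3325 mg/L × 1000 = 332.5 ng/mL

333 ng/mL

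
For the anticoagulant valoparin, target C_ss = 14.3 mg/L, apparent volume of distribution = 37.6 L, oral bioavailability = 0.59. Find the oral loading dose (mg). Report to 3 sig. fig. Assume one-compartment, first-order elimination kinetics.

911 mg

LD = Css × Vd / F = 14.3 × 37.6 / 0.59 = 911.3 mg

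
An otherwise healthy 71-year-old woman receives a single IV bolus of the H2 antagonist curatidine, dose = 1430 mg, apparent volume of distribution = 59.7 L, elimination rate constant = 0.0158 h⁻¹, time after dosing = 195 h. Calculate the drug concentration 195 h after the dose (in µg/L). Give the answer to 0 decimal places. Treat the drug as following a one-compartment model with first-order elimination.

C₀ = Dose / Vd = 1430 / 59.7 = 23.95 mg/L
C = C₀ · e^(−k·t) = 23.95 × e^(−0.01580 × 195)
  = 23.95 × 0.04591 = 1.100 mg/L
Convert: 1.100 mg/L × 1000 = 1100 µg/L

1100 µg/L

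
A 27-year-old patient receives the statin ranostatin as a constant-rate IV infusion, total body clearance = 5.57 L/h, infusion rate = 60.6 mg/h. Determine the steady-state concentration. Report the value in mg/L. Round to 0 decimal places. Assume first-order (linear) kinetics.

11 mg/L

At steady state Css = R₀ / CL = 60.6 / 5.570 = 10.88 mg/L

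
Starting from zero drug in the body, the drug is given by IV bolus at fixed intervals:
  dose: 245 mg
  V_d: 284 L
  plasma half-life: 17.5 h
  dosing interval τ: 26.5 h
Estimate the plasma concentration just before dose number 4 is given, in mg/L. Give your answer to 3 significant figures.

0.445 mg/L

C₀ per dose = Dose / Vd = 245 / 284 = 0.8627 mg/L
k = ln2 / t½ = 0.693147 / 17.5 = 0.03961 h⁻¹
Fraction remaining after one interval: r = e^(−kτ) = e^(−0.03961 × 26.5) = 0.3501
Before dose 4, 3 doses have been given (aged 1τ, 2τ, 3τ).
C_trough = C₀ × (r + r² + … + r^3) = C₀ × r(1−r^3)/(1−r)
        = 0.8627 × 0.3501 × (1 − 0.04291) / (1 − 0.3501) = 0.4448 mg/L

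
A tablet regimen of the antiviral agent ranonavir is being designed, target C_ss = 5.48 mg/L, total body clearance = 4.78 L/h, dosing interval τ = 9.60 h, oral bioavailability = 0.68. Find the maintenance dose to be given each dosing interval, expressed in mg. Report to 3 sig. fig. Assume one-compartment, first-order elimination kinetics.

370 mg

At steady state, F × (Dose/τ) = Css × CL.
Dose = Css × CL × τ / F = 5.48 × 4.780 × 9.60 / 0.68 = 369.8 mg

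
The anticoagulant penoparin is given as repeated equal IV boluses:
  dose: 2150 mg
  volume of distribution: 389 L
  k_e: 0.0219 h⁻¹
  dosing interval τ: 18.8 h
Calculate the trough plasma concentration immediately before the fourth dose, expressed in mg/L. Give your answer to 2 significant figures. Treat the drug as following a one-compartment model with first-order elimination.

7.7 mg/L

C₀ per dose = Dose / Vd = 2150 / 389 = 5.527 mg/L
Fraction remaining after one interval: r = e^(−kτ) = e^(−0.02190 × 18.8) = 0.6625
Before dose 4, 3 doses have been given (aged 1τ, 2τ, 3τ).
C_trough = C₀ × (r + r² + … + r^3) = C₀ × r(1−r^3)/(1−r)
        = 5.527 × 0.6625 × (1 − 0.2908) / (1 − 0.6625) = 7.694 mg/L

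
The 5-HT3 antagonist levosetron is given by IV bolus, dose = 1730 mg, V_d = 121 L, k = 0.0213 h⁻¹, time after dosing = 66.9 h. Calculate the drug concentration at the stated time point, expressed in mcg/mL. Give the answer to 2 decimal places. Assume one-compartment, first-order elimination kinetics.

3.44 mcg/mL

C₀ = Dose / Vd = 1730 / 121 = 14.30 mg/L
C = C₀ · e^(−k·t) = 14.30 × e^(−0.02130 × 66.9)
  = 14.30 × 0.2405 = 3.439 mg/L
(3.439 mg/L = 3.439 mcg/mL)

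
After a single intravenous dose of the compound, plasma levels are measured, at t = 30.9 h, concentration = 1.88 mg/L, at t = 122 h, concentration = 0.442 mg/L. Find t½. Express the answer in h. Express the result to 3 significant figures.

43.6 h

k = ln(C₁/C₂) / (t₂ − t₁) = ln(1.88/0.442) / (122 − 30.9)
  = 1.448 / 91.10 = 0.01589 h⁻¹
t½ = ln2 / k = 0.693147 / 0.01589 = 43.62 h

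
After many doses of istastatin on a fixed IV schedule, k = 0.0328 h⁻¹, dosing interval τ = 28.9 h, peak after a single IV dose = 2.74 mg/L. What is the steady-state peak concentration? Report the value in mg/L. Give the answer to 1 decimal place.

4.5 mg/L

e^(−kτ) = e^(−0.03280 × 28.9) = 0.3875
Accumulation ratio R = 1 / (1 − e^(−kτ)) = 1 / (1 − 0.3875) = 1.633
Steady-state peak = C₀ × R = 2.74 × 1.633 = 4.474 mg/L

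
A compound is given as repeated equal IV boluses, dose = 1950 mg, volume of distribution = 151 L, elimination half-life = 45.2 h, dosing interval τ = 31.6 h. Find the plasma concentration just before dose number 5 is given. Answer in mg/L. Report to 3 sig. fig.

C₀ per dose = Dose / Vd = 1950 / 151 = 12.91 mg/L
k = ln2 / t½ = 0.693147 / 45.2 = 0.01534 h⁻¹
Fraction remaining after one interval: r = e^(−kτ) = e^(−0.01534 × 31.6) = 0.6159
Before dose 5, 4 doses have been given (aged 1τ, 2τ, 3τ, 4τ).
C_trough = C₀ × (r + r² + … + r^4) = C₀ × r(1−r^4)/(1−r)
        = 12.91 × 0.6159 × (1 − 0.1439) / (1 − 0.6159) = 17.72 mg/L

17.7 mg/L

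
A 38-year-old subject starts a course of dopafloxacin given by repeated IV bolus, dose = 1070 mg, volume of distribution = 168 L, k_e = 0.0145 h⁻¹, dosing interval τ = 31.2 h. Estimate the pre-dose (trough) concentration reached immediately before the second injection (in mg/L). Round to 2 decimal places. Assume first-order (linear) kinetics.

C₀ per dose = Dose / Vd = 1070 / 168 = 6.369 mg/L
Fraction remaining after one interval: r = e^(−kτ) = e^(−0.01450 × 31.2) = 0.6361
Before dose 2, 1 dose has been given (aged 1τ).
C_trough = C₀ × r = 6.369 × 0.6361 = 4.051 mg/L

4.05 mg/L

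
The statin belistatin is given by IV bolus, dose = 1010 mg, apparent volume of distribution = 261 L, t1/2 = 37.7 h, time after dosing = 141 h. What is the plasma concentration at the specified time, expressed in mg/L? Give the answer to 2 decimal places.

0.29 mg/L

C₀ = Dose / Vd = 1010 / 261 = 3.870 mg/L
k = ln2 / t½ = 0.693147 / 37.7 = 0.01839 h⁻¹
C = C₀ · e^(−k·t) = 3.870 × e^(−0.01839 × 141)
  = 3.870 × 0.07480 = 0.2895 mg/L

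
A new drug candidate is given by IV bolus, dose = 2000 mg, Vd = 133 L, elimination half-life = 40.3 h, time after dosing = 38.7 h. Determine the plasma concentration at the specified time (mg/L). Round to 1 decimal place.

C₀ = Dose / Vd = 2000 / 133 = 15.04 mg/L
k = ln2 / t½ = 0.693147 / 40.3 = 0.01720 h⁻¹
C = C₀ · e^(−k·t) = 15.04 × e^(−0.01720 × 38.7)
  = 15.04 × 0.5139 = 7.729 mg/L

7.7 mg/L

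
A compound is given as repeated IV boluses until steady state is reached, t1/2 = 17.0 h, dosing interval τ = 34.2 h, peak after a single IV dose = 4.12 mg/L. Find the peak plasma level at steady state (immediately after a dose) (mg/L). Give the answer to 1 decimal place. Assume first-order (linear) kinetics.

k = ln2 / t½ = 0.693147 / 17.0 = 0.04077 h⁻¹
e^(−kτ) = e^(−0.04077 × 34.2) = 0.2480
Accumulation ratio R = 1 / (1 − e^(−kτ)) = 1 / (1 − 0.2480) = 1.330
Steady-state peak = C₀ × R = 4.12 × 1.330 = 5.480 mg/L

5.5 mg/L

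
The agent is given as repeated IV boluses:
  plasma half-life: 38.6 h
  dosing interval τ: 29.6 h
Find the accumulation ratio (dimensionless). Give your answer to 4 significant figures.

2.425

k = ln2 / t½ = 0.693147 / 38.6 = 0.01796 h⁻¹
e^(−kτ) = e^(−0.01796 × 29.6) = 0.5877
Accumulation ratio R = 1 / (1 − e^(−kτ)) = 1 / (1 − 0.5877) = 2.425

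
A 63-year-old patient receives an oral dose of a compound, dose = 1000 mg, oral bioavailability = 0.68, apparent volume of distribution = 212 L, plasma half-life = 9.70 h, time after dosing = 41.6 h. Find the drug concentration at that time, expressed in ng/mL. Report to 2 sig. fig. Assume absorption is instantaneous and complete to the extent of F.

160 ng/mL

Amount reaching circulation = F × Dose = 0.68 × 1000 = 680.0 mg
C₀ = F·Dose / Vd = 680.0 / 212 = 3.208 mg/L
k = ln2 / t½ = 0.693147 / 9.70 = 0.07146 h⁻¹
C = C₀ · e^(−k·t) = 3.208 × e^(−0.07146 × 41.6)
  = 3.208 × 0.05116 = 0.1641 mg/L
Convert: 0.1641 mg/L × 1000 = 164.1 ng/mL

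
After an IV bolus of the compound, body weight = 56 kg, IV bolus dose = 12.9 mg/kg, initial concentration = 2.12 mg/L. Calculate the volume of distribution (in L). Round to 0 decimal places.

Dose = 12.9 × 56 = 722.4 mg
Vd = Dose / C₀ = 722.4 / 2.12 = 340.8 L

341 L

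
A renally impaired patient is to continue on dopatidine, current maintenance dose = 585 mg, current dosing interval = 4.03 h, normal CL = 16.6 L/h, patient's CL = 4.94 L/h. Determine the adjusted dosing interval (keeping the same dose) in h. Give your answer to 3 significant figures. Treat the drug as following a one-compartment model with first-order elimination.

To keep the same average steady-state level, dosing rate must scale with clearance.
CL ratio = 4.94 / 16.6 = 0.2976
New interval (same dose) = 4.03 / 0.2976 = 13.54 h

13.5 h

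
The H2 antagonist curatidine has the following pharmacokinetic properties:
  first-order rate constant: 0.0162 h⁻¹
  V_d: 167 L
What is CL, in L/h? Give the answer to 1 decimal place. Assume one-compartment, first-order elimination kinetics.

2.7 L/h

CL = k × Vd = 0.0162 × 167 = 2.705 L/h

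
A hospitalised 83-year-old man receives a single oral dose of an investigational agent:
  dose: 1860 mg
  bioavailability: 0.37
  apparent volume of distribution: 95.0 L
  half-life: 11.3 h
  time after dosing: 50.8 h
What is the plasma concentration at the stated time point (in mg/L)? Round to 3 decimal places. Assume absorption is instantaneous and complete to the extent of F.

0.321 mg/L

Amount reaching circulation = F × Dose = 0.37 × 1860 = 688.2 mg
C₀ = F·Dose / Vd = 688.2 / 95.0 = 7.244 mg/L
k = ln2 / t½ = 0.693147 / 11.3 = 0.06134 h⁻¹
C = C₀ · e^(−k·t) = 7.244 × e^(−0.06134 × 50.8)
  = 7.244 × 0.04433 = 0.3211 mg/L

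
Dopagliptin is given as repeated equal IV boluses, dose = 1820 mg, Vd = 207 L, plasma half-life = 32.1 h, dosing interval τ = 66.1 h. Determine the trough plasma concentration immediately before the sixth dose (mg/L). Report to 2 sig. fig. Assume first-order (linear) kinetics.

C₀ per dose = Dose / Vd = 1820 / 207 = 8.792 mg/L
k = ln2 / t½ = 0.693147 / 32.1 = 0.02159 h⁻¹
Fraction remaining after one interval: r = e^(−kτ) = e^(−0.02159 × 66.1) = 0.2400
Before dose 6, 5 doses have been given (aged 1τ, 2τ, 3τ, 4τ, 5τ).
C_trough = C₀ × (r + r² + … + r^5) = C₀ × r(1−r^5)/(1−r)
        = 8.792 × 0.2400 × (1 − 0.0007963) / (1 − 0.2400) = 2.774 mg/L

2.8 mg/L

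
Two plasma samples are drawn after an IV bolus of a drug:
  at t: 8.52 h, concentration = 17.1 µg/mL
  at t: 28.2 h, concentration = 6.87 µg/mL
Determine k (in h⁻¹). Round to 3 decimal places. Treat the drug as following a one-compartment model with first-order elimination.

k = ln(C₁/C₂) / (t₂ − t₁) = ln(17.1/6.87) / (28.2 − 8.52)
  = 0.9119 / 19.68 = 0.04634 h⁻¹

0.046 h⁻¹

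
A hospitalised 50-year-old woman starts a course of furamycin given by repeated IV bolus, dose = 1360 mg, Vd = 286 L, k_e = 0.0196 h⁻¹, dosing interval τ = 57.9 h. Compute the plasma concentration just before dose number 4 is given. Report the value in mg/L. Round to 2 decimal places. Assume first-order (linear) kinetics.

2.18 mg/L

C₀ per dose = Dose / Vd = 1360 / 286 = 4.755 mg/L
Fraction remaining after one interval: r = e^(−kτ) = e^(−0.01960 × 57.9) = 0.3215
Before dose 4, 3 doses have been given (aged 1τ, 2τ, 3τ).
C_trough = C₀ × (r + r² + … + r^3) = C₀ × r(1−r^3)/(1−r)
        = 4.755 × 0.3215 × (1 − 0.03323) / (1 − 0.3215) = 2.178 mg/L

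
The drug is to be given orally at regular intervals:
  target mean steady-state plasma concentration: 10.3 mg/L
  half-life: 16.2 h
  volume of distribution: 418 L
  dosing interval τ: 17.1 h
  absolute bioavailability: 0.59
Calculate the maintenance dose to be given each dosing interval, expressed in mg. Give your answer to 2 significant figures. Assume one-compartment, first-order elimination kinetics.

k = ln2 / t½ = 0.693147 / 16.2 = 0.04279 h⁻¹
CL = k × Vd = 0.04279 × 418 = 17.89 L/h
At steady state, F × (Dose/τ) = Css × CL.
Dose = Css × CL × τ / F = 10.3 × 17.89 × 17.1 / 0.59 = 5341 mg

5300 mg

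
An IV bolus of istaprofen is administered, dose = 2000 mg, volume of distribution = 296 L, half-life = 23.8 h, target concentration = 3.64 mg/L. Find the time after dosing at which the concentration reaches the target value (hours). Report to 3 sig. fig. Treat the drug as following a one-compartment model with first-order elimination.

21.2 h

C₀ = Dose / Vd = 2000 / 296 = 6.757 mg/L
k = ln2 / t½ = 0.693147 / 23.8 = 0.02912 h⁻¹
t = ln(C₀ / C) / k = ln(6.757 / 3.64) / 0.02912
  = ln(1.856) / 0.02912 = 0.6184 / 0.02912 = 21.24 h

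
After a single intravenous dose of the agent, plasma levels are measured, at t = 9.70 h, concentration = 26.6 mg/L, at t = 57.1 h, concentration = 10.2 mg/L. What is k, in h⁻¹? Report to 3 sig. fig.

k = ln(C₁/C₂) / (t₂ − t₁) = ln(26.6/10.2) / (57.1 − 9.70)
  = 0.9585 / 47.40 = 0.02022 h⁻¹

0.0202 h⁻¹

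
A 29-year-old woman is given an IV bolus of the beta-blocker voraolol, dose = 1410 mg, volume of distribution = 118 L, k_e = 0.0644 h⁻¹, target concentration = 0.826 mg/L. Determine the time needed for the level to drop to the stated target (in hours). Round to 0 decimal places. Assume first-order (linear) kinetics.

C₀ = Dose / Vd = 1410 / 118 = 11.95 mg/L
t = ln(C₀ / C) / k = ln(11.95 / 0.826) / 0.06440
  = ln(14.47) / 0.06440 = 2.672 / 0.06440 = 41.49 h

41 h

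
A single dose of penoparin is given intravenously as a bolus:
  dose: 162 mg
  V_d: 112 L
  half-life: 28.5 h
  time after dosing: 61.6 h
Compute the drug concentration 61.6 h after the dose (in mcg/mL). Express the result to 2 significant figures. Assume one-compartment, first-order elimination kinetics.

0.32 mcg/mL

C₀ = Dose / Vd = 162.0 / 112 = 1.446 mg/L
k = ln2 / t½ = 0.693147 / 28.5 = 0.02432 h⁻¹
C = C₀ · e^(−k·t) = 1.446 × e^(−0.02432 × 61.6)
  = 1.446 × 0.2236 = 0.3233 mg/L
(0.3233 mg/L = 0.3233 mcg/mL)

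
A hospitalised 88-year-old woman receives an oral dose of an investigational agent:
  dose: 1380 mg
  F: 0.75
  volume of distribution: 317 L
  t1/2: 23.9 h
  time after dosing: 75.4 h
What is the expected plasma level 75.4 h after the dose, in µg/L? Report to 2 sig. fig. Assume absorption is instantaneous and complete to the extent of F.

370 µg/L

Amount reaching circulation = F × Dose = 0.75 × 1380 = 1035 mg
C₀ = F·Dose / Vd = 1035 / 317 = 3.265 mg/L
k = ln2 / t½ = 0.693147 / 23.9 = 0.02900 h⁻¹
C = C₀ · e^(−k·t) = 3.265 × e^(−0.02900 × 75.4)
  = 3.265 × 0.1123 = 0.3667 mg/L
Convert: 0.3667 mg/L × 1000 = 366.7 µg/L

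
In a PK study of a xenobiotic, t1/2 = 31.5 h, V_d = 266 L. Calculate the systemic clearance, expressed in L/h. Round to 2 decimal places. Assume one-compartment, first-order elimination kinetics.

5.85 L/h

k = ln2 / t½ = 0.693147 / 31.5 = 0.02200 h⁻¹
CL = k × Vd = 0.02200 × 266 = 5.852 L/h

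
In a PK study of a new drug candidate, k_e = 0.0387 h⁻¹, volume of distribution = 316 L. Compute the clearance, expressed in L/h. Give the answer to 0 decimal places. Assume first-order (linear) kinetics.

CL = k × Vd = 0.0387 × 316 = 12.23 L/h

12 L/h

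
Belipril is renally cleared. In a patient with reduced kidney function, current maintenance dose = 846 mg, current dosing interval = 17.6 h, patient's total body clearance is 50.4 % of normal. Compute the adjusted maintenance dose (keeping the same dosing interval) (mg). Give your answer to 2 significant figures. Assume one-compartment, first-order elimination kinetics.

430 mg

To keep the same average steady-state level, dosing rate must scale with clearance.
CL ratio = 50.4 / 100 = 0.5040
New dose (same interval) = 846 × 0.5040 = 426.4 mg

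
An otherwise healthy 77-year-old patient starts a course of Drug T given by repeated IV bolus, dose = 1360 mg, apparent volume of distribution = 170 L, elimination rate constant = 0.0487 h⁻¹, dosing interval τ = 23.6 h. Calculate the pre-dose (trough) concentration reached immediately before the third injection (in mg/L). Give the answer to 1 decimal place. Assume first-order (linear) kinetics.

C₀ per dose = Dose / Vd = 1360 / 170 = 8.000 mg/L
Fraction remaining after one interval: r = e^(−kτ) = e^(−0.04870 × 23.6) = 0.3169
Before dose 3, 2 doses have been given (aged 1τ, 2τ).
C_trough = C₀ × (r + r²) = 8.000 × (0.3169 + 0.1004) = 3.338 mg/L

3.3 mg/L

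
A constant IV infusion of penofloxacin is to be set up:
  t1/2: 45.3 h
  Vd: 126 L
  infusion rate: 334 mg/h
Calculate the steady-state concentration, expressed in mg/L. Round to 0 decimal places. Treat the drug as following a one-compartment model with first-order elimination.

k = ln2 / t½ = 0.693147 / 45.3 = 0.01530 h⁻¹
CL = k × Vd = 0.01530 × 126 = 1.928 L/h
At steady state Css = R₀ / CL = 334 / 1.928 = 173.2 mg/L

173 mg/L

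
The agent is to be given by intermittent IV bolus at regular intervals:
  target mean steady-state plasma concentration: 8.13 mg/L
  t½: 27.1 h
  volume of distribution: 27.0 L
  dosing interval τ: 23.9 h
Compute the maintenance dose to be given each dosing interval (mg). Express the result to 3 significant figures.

134 mg

k = ln2 / t½ = 0.693147 / 27.1 = 0.02558 h⁻¹
CL = k × Vd = 0.02558 × 27.0 = 0.6907 L/h
At steady state, Dose/τ = Css × CL.
Dose = Css × CL × τ = 8.13 × 0.6907 × 23.9 = 134.2 mg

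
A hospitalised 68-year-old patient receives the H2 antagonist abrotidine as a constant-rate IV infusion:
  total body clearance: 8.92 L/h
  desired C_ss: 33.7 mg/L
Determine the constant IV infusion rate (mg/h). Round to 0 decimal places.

At steady state, infusion rate R₀ = Css × CL = 33.7 × 8.920 = 300.6 mg/h

301 mg/h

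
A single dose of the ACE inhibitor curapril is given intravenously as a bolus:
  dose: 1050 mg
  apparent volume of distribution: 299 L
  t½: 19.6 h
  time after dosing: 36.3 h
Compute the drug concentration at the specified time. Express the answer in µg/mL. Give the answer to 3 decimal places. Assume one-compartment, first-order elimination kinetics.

0.973 µg/mL

C₀ = Dose / Vd = 1050 / 299 = 3.512 mg/L
k = ln2 / t½ = 0.693147 / 19.6 = 0.03536 h⁻¹
C = C₀ · e^(−k·t) = 3.512 × e^(−0.03536 × 36.3)
  = 3.512 × 0.2770 = 0.9728 mg/L
(0.9728 mg/L = 0.9728 µg/mL)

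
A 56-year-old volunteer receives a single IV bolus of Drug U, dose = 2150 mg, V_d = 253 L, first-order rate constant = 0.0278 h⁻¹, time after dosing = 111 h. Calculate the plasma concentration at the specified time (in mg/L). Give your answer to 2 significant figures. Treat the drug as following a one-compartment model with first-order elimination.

C₀ = Dose / Vd = 2150 / 253 = 8.498 mg/L
C = C₀ · e^(−k·t) = 8.498 × e^(−0.02780 × 111)
  = 8.498 × 0.04569 = 0.3883 mg/L

0.39 mg/L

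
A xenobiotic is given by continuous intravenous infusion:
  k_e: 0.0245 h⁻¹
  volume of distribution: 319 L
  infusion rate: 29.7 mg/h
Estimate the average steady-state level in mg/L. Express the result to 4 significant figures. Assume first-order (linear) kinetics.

CL = k × Vd = 0.02450 × 319 = 7.816 L/h
At steady state Css = R₀ / CL = 29.7 / 7.816 = 3.800 mg/L

3.800 mg/L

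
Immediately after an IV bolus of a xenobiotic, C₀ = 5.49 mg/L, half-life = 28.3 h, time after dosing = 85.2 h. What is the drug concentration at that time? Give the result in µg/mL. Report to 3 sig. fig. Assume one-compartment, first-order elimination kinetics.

0.681 µg/mL

k = ln2 / t½ = 0.693147 / 28.3 = 0.02449 h⁻¹
C = C₀ · e^(−k·t) = 5.490 × e^(−0.02449 × 85.2)
  = 5.490 × 0.1241 = 0.6813 mg/L
(0.6813 mg/L = 0.6813 µg/mL)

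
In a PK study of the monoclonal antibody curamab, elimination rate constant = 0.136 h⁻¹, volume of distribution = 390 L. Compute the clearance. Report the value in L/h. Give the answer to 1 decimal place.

53.0 L/h

CL = k × Vd = 0.136 × 390 = 53.04 L/h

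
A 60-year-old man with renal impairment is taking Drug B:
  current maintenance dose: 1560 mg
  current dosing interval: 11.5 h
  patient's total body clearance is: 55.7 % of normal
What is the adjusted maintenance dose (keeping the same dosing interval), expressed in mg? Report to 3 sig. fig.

To keep the same average steady-state level, dosing rate must scale with clearance.
CL ratio = 55.7 / 100 = 0.5570
New dose (same interval) = 1560 × 0.5570 = 868.9 mg

869 mg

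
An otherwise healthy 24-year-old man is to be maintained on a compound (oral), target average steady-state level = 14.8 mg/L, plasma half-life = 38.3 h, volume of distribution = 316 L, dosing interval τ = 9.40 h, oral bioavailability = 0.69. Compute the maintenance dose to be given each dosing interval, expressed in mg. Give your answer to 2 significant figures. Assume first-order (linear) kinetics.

1200 mg

k = ln2 / t½ = 0.693147 / 38.3 = 0.01810 h⁻¹
CL = k × Vd = 0.01810 × 316 = 5.720 L/h
At steady state, F × (Dose/τ) = Css × CL.
Dose = Css × CL × τ / F = 14.8 × 5.720 × 9.40 / 0.69 = 1153 mg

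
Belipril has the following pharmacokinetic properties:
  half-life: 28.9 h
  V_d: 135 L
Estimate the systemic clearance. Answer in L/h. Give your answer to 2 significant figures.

3.2 L/h

k = ln2 / t½ = 0.693147 / 28.9 = 0.02398 h⁻¹
CL = k × Vd = 0.02398 × 135 = 3.237 L/h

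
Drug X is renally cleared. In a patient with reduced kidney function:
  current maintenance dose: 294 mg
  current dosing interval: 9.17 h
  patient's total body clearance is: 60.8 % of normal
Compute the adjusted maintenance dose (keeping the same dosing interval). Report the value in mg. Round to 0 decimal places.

179 mg

To keep the same average steady-state level, dosing rate must scale with clearance.
CL ratio = 60.8 / 100 = 0.6080
New dose (same interval) = 294 × 0.6080 = 178.8 mg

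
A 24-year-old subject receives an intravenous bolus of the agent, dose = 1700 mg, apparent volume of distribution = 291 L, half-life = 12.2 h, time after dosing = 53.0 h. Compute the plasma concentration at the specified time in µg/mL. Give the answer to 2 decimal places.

0.29 µg/mL

C₀ = Dose / Vd = 1700 / 291 = 5.842 mg/L
k = ln2 / t½ = 0.693147 / 12.2 = 0.05682 h⁻¹
C = C₀ · e^(−k·t) = 5.842 × e^(−0.05682 × 53.0)
  = 5.842 × 0.04922 = 0.2875 mg/L
(0.2875 mg/L = 0.2875 µg/mL)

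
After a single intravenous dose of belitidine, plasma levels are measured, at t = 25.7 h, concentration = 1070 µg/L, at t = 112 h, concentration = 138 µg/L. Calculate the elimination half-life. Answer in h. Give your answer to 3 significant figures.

k = ln(C₁/C₂) / (t₂ − t₁) = ln(1070/138) / (112 − 25.7)
  = 2.048 / 86.30 = 0.02373 h⁻¹
t½ = ln2 / k = 0.693147 / 0.02373 = 29.21 h

29.2 h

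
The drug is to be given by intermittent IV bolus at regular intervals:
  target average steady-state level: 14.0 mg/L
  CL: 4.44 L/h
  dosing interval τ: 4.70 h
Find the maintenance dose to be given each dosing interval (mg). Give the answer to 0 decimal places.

292 mg

At steady state, Dose/τ = Css × CL.
Dose = Css × CL × τ = 14.0 × 4.440 × 4.70 = 292.2 mg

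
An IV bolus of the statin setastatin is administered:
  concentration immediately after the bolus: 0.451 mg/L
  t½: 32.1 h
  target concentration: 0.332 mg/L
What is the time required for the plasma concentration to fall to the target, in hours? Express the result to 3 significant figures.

k = ln2 / t½ = 0.693147 / 32.1 = 0.02159 h⁻¹
t = ln(C₀ / C) / k = ln(0.4510 / 0.332) / 0.02159
  = ln(1.358) / 0.02159 = 0.3060 / 0.02159 = 14.17 h

14.2 h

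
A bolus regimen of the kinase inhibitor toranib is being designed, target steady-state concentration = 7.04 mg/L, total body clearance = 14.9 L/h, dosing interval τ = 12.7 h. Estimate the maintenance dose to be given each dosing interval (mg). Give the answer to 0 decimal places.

At steady state, Dose/τ = Css × CL.
Dose = Css × CL × τ = 7.04 × 14.90 × 12.7 = 1332 mg

1332 mg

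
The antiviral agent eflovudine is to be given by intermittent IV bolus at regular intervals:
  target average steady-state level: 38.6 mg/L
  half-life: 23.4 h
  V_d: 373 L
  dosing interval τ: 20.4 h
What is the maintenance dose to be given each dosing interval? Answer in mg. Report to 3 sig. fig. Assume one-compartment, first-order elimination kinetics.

k = ln2 / t½ = 0.693147 / 23.4 = 0.02962 h⁻¹
CL = k × Vd = 0.02962 × 373 = 11.05 L/h
At steady state, Dose/τ = Css × CL.
Dose = Css × CL × τ = 38.6 × 11.05 × 20.4 = 8701 mg

8700 mg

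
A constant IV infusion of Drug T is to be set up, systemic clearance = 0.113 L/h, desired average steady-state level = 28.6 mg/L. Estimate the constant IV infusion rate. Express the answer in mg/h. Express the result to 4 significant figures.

At steady state, infusion rate R₀ = Css × CL = 28.6 × 0.1130 = 3.232 mg/h

3.232 mg/h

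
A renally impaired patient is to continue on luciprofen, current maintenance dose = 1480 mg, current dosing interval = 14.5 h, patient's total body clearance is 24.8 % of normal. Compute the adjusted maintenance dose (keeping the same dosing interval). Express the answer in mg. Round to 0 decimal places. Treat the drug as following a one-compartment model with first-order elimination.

To keep the same average steady-state level, dosing rate must scale with clearance.
CL ratio = 24.8 / 100 = 0.2480
New dose (same interval) = 1480 × 0.2480 = 367.0 mg

367 mg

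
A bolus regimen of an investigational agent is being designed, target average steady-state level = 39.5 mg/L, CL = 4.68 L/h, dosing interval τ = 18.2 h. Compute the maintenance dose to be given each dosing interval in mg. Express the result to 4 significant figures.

3364 mg

At steady state, Dose/τ = Css × CL.
Dose = Css × CL × τ = 39.5 × 4.680 × 18.2 = 3364 mg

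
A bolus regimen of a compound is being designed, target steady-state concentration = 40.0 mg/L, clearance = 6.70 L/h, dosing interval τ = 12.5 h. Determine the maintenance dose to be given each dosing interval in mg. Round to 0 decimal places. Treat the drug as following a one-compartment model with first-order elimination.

3350 mg

At steady state, Dose/τ = Css × CL.
Dose = Css × CL × τ = 40.0 × 6.700 × 12.5 = 3350 mg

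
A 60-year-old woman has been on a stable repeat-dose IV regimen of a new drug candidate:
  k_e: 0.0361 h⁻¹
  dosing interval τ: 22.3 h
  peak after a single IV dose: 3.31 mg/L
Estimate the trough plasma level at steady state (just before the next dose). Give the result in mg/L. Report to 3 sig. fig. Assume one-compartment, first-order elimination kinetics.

2.68 mg/L

e^(−kτ) = e^(−0.03610 × 22.3) = 0.4471
Accumulation ratio R = 1 / (1 − e^(−kτ)) = 1 / (1 − 0.4471) = 1.809
Steady-state trough = C₀ × R × e^(−kτ) = 3.31 × 1.809 × 0.4471 = 2.677 mg/L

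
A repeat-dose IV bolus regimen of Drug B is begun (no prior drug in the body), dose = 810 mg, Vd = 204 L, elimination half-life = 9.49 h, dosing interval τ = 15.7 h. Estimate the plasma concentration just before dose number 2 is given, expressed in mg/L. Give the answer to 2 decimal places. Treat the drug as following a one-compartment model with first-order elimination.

1.26 mg/L

C₀ per dose = Dose / Vd = 810 / 204 = 3.971 mg/L
k = ln2 / t½ = 0.693147 / 9.49 = 0.07304 h⁻¹
Fraction remaining after one interval: r = e^(−kτ) = e^(−0.07304 × 15.7) = 0.3177
Before dose 2, 1 dose has been given (aged 1τ).
C_trough = C₀ × r = 3.971 × 0.3177 = 1.262 mg/L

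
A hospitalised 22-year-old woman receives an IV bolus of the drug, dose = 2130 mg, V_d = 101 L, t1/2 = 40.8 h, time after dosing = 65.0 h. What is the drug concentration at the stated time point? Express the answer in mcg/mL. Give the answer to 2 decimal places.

6.99 mcg/mL

C₀ = Dose / Vd = 2130 / 101 = 21.09 mg/L
k = ln2 / t½ = 0.693147 / 40.8 = 0.01699 h⁻¹
C = C₀ · e^(−k·t) = 21.09 × e^(−0.01699 × 65.0)
  = 21.09 × 0.3314 = 6.989 mg/L
(6.989 mg/L = 6.989 mcg/mL)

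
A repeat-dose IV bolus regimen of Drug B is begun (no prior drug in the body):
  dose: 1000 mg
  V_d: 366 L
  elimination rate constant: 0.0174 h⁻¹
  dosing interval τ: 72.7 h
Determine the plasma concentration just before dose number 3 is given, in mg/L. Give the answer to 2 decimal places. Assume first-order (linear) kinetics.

C₀ per dose = Dose / Vd = 1000 / 366 = 2.732 mg/L
Fraction remaining after one interval: r = e^(−kτ) = e^(−0.01740 × 72.7) = 0.2822
Before dose 3, 2 doses have been given (aged 1τ, 2τ).
C_trough = C₀ × (r + r²) = 2.732 × (0.2822 + 0.07964) = 0.9885 mg/L

0.99 mg/L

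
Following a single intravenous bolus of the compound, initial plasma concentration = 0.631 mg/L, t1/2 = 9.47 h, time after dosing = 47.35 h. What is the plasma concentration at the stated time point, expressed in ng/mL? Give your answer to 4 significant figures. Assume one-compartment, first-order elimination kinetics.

19.72 ng/mL

k = ln2 / t½ = 0.693147 / 9.47 = 0.07319 h⁻¹
t / t½ = 47.35 / 9.47 = 5 half-lives
C = C₀ × (1/2)^5 = 0.6310 × 0.03125 = 0.01972 mg/L
Convert: 0.01972 mg/L × 1000 = 19.72 ng/mL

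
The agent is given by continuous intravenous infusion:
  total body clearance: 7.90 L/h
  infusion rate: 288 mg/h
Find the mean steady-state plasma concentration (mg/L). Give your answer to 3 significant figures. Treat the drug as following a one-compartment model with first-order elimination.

At steady state Css = R₀ / CL = 288 / 7.900 = 36.46 mg/L

36.5 mg/L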